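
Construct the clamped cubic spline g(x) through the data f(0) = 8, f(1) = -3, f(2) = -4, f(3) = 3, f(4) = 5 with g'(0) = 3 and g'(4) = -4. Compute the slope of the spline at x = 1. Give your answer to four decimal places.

-11.1786

Let M_i = g''(x_i). Step sizes h_i = 1, 1, 1, 1; slopes of the chords Δ_i = (y_(i+1) - y_i)/h_i = -11, -1, 7, 2.
  1·M_0 + 4·M_1 + 1·M_2 = 6(Δ_1 - Δ_0) = 60
  1·M_1 + 4·M_2 + 1·M_3 = 6(Δ_2 - Δ_1) = 48
  1·M_2 + 4·M_3 + 1·M_4 = 6(Δ_3 - Δ_2) = -30
Clamped end conditions give two more equations: 2h_0·M_0 + h_0·M_1 = 6(Δ_0 - g'(0)) = -84 and h_3·M_3 + 2h_3·M_4 = 6(g'(4) - Δ_3) = -36.
Forward elimination and back-substitution give M_0 = -779/14, M_1 = 191/7, M_2 = 13/2, M_3 = -37/7, M_4 = -215/14.
On [1, 2], g'(x) = b_1 + 2c_1·(x - 1) + 3d_1·(x - 1)² with b_1 = Δ_1 - h_1(2M_1 + M_2)/6 = -313/28, c_1 = M_1/2 = 191/14, d_1 = (M_2 - M_1)/(6h_1) = -97/28. So g'(1) = -313/28.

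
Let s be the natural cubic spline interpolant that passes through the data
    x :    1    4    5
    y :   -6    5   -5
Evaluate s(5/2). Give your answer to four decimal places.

5.2656

Put σ_i = s'' at the i-th knot. Here h = (3, 1) and Δ = (11/3, -10), so the interior equations h_(i-1)·σ_(i-1) + 2(h_(i-1)+h_i)·σ_i + h_i·σ_(i+1) = 6(Δ_i − Δ_(i-1)) read
  3·σ_0 + 8·σ_1 + 1·σ_2 = 6(Δ_1 - Δ_0) = -82
Natural end conditions: σ_0 = σ_2 = 0.
Hence σ_0 = 0, σ_1 = -41/4, σ_2 = 0.
On [1, 4], s(x) = -6 + 211/24·(x - 1) + 0·(x - 1)² - 41/72·(x - 1)³.
With (x - 1) = 3/2: s(5/2) = 337/64.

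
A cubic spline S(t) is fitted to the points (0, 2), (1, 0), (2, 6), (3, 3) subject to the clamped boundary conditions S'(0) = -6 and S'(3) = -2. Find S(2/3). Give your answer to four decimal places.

With M_i denoting the second derivative at x_i, h_i = 1, 1, 1, and Δ_i = (y_(i+1) − y_i)/h_i = -2, 6, -3:
  1·M_0 + 4·M_1 + 1·M_2 = 6(Δ_1 - Δ_0) = 48
  1·M_1 + 4·M_2 + 1·M_3 = 6(Δ_2 - Δ_1) = -54
Clamped end conditions give two more equations: 2h_0·M_0 + h_0·M_1 = 6(Δ_0 - S'(0)) = 24 and h_2·M_2 + 2h_2·M_3 = 6(S'(3) - Δ_2) = 6.
Solving: M_0 = 58/15, M_1 = 244/15, M_2 = -314/15, M_3 = 202/15.
On [0, 1], S(t) = 2 - 6·t + 29/15·t² + 31/15·t³.
With t = 2/3: S(2/3) = -214/405.

-0.5284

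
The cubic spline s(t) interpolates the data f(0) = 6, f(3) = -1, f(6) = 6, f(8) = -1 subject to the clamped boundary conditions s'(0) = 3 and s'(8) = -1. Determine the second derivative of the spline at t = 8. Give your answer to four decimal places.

7.1316

Let M_i = s''(x_i). Step sizes h_i = 3, 3, 2; slopes of the chords Δ_i = (y_(i+1) - y_i)/h_i = -7/3, 7/3, -7/2.
  3·M_0 + 12·M_1 + 3·M_2 = 6(Δ_1 - Δ_0) = 28
  3·M_1 + 10·M_2 + 2·M_3 = 6(Δ_2 - Δ_1) = -35
Clamped end conditions give two more equations: 2h_0·M_0 + h_0·M_1 = 6(Δ_0 - s'(0)) = -32 and h_2·M_2 + 2h_2·M_3 = 6(s'(8) - Δ_2) = 15.
Hence M_0 = -319/38, M_1 = 349/57, M_2 = -257/38, M_3 = 271/38.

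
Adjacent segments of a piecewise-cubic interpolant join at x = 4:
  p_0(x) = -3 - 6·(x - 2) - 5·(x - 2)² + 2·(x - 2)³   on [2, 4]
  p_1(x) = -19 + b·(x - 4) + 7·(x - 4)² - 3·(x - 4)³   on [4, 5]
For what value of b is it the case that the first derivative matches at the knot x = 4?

-2

p_0'(x) = -6 - 10·(x - 2) + 6·(x - 2)², so p_0'(4) = -2. On the right, p_1'(4) = b, so b = -2.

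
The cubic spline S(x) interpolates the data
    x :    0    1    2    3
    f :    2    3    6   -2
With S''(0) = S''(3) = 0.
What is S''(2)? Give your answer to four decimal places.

With M_i denoting the second derivative at x_i, h_i = 1, 1, 1, and Δ_i = (y_(i+1) − y_i)/h_i = 1, 3, -8:
  1·M_0 + 4·M_1 + 1·M_2 = 6(Δ_1 - Δ_0) = 12
  1·M_1 + 4·M_2 + 1·M_3 = 6(Δ_2 - Δ_1) = -66
Natural end conditions: M_0 = M_3 = 0.
Solving: M_0 = 0, M_1 = 38/5, M_2 = -92/5, M_3 = 0.

-18.4000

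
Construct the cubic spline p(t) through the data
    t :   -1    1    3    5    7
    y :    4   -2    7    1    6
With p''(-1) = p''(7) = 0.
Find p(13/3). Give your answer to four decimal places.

Let σ_i = p''(x_i). Step sizes h_i = 2, 2, 2, 2; slopes of the chords Δ_i = (y_(i+1) - y_i)/h_i = -3, 9/2, -3, 5/2.
  2·σ_0 + 8·σ_1 + 2·σ_2 = 6(Δ_1 - Δ_0) = 45
  2·σ_1 + 8·σ_2 + 2·σ_3 = 6(Δ_2 - Δ_1) = -45
  2·σ_2 + 8·σ_3 + 2·σ_4 = 6(Δ_3 - Δ_2) = 33
Natural end conditions: σ_0 = σ_4 = 0.
Solving the tridiagonal system: σ_0 = 0, σ_1 = 111/14, σ_2 = -129/14, σ_3 = 45/7, σ_4 = 0.
On [3, 5], p(t) = 7 + 1·(t - 3) - 129/28·(t - 3)² + 73/56·(t - 3)³.
With (t - 3) = 4/3: p(13/3) = 611/189.

3.2328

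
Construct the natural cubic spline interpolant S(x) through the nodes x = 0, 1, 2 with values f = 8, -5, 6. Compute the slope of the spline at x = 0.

-19

With σ_i denoting the second derivative at x_i, h_i = 1, 1, and Δ_i = (y_(i+1) − y_i)/h_i = -13, 11:
  1·σ_0 + 4·σ_1 + 1·σ_2 = 6(Δ_1 - Δ_0) = 144
Natural end conditions: σ_0 = σ_2 = 0.
Forward elimination and back-substitution give σ_0 = 0, σ_1 = 36, σ_2 = 0.
On [0, 1], S'(x) = b_0 + 2c_0·x + 3d_0·x² with b_0 = Δ_0 - h_0(2σ_0 + σ_1)/6 = -19, c_0 = σ_0/2 = 0, d_0 = (σ_1 - σ_0)/(6h_0) = 6. So S'(0) = -19.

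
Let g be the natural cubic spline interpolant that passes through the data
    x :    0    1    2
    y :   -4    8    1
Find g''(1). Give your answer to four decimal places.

Put σ_i = g'' at the i-th knot. Here h = (1, 1) and Δ = (12, -7), so the interior equations h_(i-1)·σ_(i-1) + 2(h_(i-1)+h_i)·σ_i + h_i·σ_(i+1) = 6(Δ_i − Δ_(i-1)) read
  1·σ_0 + 4·σ_1 + 1·σ_2 = 6(Δ_1 - Δ_0) = -114
Natural end conditions: σ_0 = σ_2 = 0.
Forward elimination and back-substitution give σ_0 = 0, σ_1 = -57/2, σ_2 = 0.

-28.5000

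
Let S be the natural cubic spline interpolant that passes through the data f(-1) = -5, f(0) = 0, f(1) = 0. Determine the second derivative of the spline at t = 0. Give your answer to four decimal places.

-7.5000

Write M_i for S''(x_i). With h_i = 1, 1 and divided differences Δ_i = 5, 0, the continuity of S' gives the tridiagonal system
  1·M_0 + 4·M_1 + 1·M_2 = 6(Δ_1 - Δ_0) = -30
Natural end conditions: M_0 = M_2 = 0.
Solving: M_0 = 0, M_1 = -15/2, M_2 = 0.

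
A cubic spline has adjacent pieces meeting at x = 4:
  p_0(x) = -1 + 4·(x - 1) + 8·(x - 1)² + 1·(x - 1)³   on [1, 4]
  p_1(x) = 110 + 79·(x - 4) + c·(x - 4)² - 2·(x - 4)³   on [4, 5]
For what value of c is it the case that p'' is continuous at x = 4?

p_0''(x) = 16 + 6·(x - 1), so p_0''(4) = 34. On the right, p_1''(4) = 2c, so c = 17.

17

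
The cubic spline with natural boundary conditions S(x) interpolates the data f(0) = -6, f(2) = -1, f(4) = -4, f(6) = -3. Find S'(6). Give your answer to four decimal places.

1.3000

Let M_i = S''(x_i). Step sizes h_i = 2, 2, 2; slopes of the chords Δ_i = (y_(i+1) - y_i)/h_i = 5/2, -3/2, 1/2.
  2·M_0 + 8·M_1 + 2·M_2 = 6(Δ_1 - Δ_0) = -24
  2·M_1 + 8·M_2 + 2·M_3 = 6(Δ_2 - Δ_1) = 12
Natural end conditions: M_0 = M_3 = 0.
Solving: M_0 = 0, M_1 = -18/5, M_2 = 12/5, M_3 = 0.
On [4, 6], S'(x) = b_2 + 2c_2·(x - 4) + 3d_2·(x - 4)² with b_2 = Δ_2 - h_2(2M_2 + M_3)/6 = -11/10, c_2 = M_2/2 = 6/5, d_2 = (M_3 - M_2)/(6h_2) = -1/5. So S'(6) = 13/10.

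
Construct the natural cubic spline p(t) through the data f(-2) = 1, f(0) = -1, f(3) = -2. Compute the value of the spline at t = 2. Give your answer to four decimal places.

-1.8444

Put M_i = p'' at the i-th knot. Here h = (2, 3) and Δ = (-1, -1/3), so the interior equations h_(i-1)·M_(i-1) + 2(h_(i-1)+h_i)·M_i + h_i·M_(i+1) = 6(Δ_i − Δ_(i-1)) read
  2·M_0 + 10·M_1 + 3·M_2 = 6(Δ_1 - Δ_0) = 4
Natural end conditions: M_0 = M_2 = 0.
Solving: M_0 = 0, M_1 = 2/5, M_2 = 0.
On [0, 3], p(t) = -1 - 11/15·t + 1/5·t² - 1/45·t³.
With t = 2: p(2) = -83/45.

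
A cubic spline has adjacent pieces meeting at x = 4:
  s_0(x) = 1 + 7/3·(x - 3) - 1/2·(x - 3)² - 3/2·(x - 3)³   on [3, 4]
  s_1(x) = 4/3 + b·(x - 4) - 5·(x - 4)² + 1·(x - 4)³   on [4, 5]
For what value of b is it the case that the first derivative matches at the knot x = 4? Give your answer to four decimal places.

s_0'(x) = 7/3 - 1·(x - 3) - 9/2·(x - 3)², so s_0'(4) = -19/6. On the right, s_1'(4) = b, so b = -19/6.

-3.1667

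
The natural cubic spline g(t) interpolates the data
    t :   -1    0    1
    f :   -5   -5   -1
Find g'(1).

Put m_i = g'' at the i-th knot. Here h = (1, 1) and Δ = (0, 4), so the interior equations h_(i-1)·m_(i-1) + 2(h_(i-1)+h_i)·m_i + h_i·m_(i+1) = 6(Δ_i − Δ_(i-1)) read
  1·m_0 + 4·m_1 + 1·m_2 = 6(Δ_1 - Δ_0) = 24
Natural end conditions: m_0 = m_2 = 0.
Forward elimination and back-substitution give m_0 = 0, m_1 = 6, m_2 = 0.
On [0, 1], g'(t) = b_1 + 2c_1·t + 3d_1·t² with b_1 = Δ_1 - h_1(2m_1 + m_2)/6 = 2, c_1 = m_1/2 = 3, d_1 = (m_2 - m_1)/(6h_1) = -1. So g'(1) = 5.

5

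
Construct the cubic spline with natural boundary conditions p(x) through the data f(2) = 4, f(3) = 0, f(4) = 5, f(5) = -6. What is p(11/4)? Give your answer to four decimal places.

With σ_i denoting the second derivative at x_i, h_i = 1, 1, 1, and Δ_i = (y_(i+1) − y_i)/h_i = -4, 5, -11:
  1·σ_0 + 4·σ_1 + 1·σ_2 = 6(Δ_1 - Δ_0) = 54
  1·σ_1 + 4·σ_2 + 1·σ_3 = 6(Δ_2 - Δ_1) = -96
Natural end conditions: σ_0 = σ_3 = 0.
Solving: σ_0 = 0, σ_1 = 104/5, σ_2 = -146/5, σ_3 = 0.
On [2, 3], p(x) = 4 - 112/15·(x - 2) + 0·(x - 2)² + 52/15·(x - 2)³.
With (x - 2) = 3/4: p(11/4) = -11/80.

-0.1375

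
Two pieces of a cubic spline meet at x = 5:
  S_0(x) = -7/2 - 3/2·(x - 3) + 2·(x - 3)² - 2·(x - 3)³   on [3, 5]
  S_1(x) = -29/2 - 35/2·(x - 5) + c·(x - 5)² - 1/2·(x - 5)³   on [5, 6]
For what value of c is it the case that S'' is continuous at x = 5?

S_0''(x) = 4 - 12·(x - 3), so S_0''(5) = -20. On the right, S_1''(5) = 2c, so c = -10.

-10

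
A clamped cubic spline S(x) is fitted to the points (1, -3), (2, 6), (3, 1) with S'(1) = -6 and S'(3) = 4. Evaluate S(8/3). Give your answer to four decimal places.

With m_i denoting the second derivative at x_i, h_i = 1, 1, and Δ_i = (y_(i+1) − y_i)/h_i = 9, -5:
  1·m_0 + 4·m_1 + 1·m_2 = 6(Δ_1 - Δ_0) = -84
Clamped end conditions give two more equations: 2h_0·m_0 + h_0·m_1 = 6(Δ_0 - S'(1)) = 90 and h_1·m_1 + 2h_1·m_2 = 6(S'(3) - Δ_1) = 54.
Solving: m_0 = 71, m_1 = -52, m_2 = 53.
On [2, 3], S(x) = 6 + 7/2·(x - 2) - 26·(x - 2)² + 35/2·(x - 2)³.
With (x - 2) = 2/3: S(8/3) = 53/27.

1.9630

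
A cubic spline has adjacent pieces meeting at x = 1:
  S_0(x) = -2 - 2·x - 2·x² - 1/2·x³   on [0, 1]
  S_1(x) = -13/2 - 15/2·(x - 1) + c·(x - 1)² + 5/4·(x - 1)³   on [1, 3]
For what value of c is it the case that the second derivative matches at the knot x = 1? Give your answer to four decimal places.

S_0''(x) = -4 - 3·x, so S_0''(1) = -7. On the right, S_1''(1) = 2c, so c = -7/2.

-3.5000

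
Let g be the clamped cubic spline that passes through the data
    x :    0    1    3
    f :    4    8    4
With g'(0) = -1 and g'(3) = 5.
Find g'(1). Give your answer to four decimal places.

Let σ_i = g''(x_i). Step sizes h_i = 1, 2; slopes of the chords Δ_i = (y_(i+1) - y_i)/h_i = 4, -2.
  1·σ_0 + 6·σ_1 + 2·σ_2 = 6(Δ_1 - Δ_0) = -36
Clamped end conditions give two more equations: 2h_0·σ_0 + h_0·σ_1 = 6(Δ_0 - g'(0)) = 30 and h_1·σ_1 + 2h_1·σ_2 = 6(g'(3) - Δ_1) = 42.
Hence σ_0 = 23, σ_1 = -16, σ_2 = 37/2.
On [1, 3], g'(x) = b_1 + 2c_1·(x - 1) + 3d_1·(x - 1)² with b_1 = Δ_1 - h_1(2σ_1 + σ_2)/6 = 5/2, c_1 = σ_1/2 = -8, d_1 = (σ_2 - σ_1)/(6h_1) = 23/8. So g'(1) = 5/2.

2.5000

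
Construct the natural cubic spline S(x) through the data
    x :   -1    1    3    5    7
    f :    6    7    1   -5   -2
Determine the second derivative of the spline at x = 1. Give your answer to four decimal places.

Let M_i = S''(x_i). Step sizes h_i = 2, 2, 2, 2; slopes of the chords Δ_i = (y_(i+1) - y_i)/h_i = 1/2, -3, -3, 3/2.
  2·M_0 + 8·M_1 + 2·M_2 = 6(Δ_1 - Δ_0) = -21
  2·M_1 + 8·M_2 + 2·M_3 = 6(Δ_2 - Δ_1) = 0
  2·M_2 + 8·M_3 + 2·M_4 = 6(Δ_3 - Δ_2) = 27
Natural end conditions: M_0 = M_4 = 0.
Forward elimination and back-substitution give M_0 = 0, M_1 = -18/7, M_2 = -3/14, M_3 = 24/7, M_4 = 0.

-2.5714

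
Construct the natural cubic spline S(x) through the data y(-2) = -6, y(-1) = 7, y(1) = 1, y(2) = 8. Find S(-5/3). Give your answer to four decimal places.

Write M_i for S''(x_i). With h_i = 1, 2, 1 and divided differences Δ_i = 13, -3, 7, the continuity of S' gives the tridiagonal system
  1·M_0 + 6·M_1 + 2·M_2 = 6(Δ_1 - Δ_0) = -96
  2·M_1 + 6·M_2 + 1·M_3 = 6(Δ_2 - Δ_1) = 60
Natural end conditions: M_0 = M_3 = 0.
Hence M_0 = 0, M_1 = -87/4, M_2 = 69/4, M_3 = 0.
On [-2, -1], S(x) = -6 + 133/8·(x + 2) + 0·(x + 2)² - 29/8·(x + 2)³.
With (x + 2) = 1/3: S(-5/3) = -16/27.

-0.5926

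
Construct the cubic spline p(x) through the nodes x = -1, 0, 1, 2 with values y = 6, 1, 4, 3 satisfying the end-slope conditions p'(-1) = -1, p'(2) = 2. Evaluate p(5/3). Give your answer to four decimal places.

Write σ_i for p''(x_i). With h_i = 1, 1, 1 and divided differences Δ_i = -5, 3, -1, the continuity of p' gives the tridiagonal system
  1·σ_0 + 4·σ_1 + 1·σ_2 = 6(Δ_1 - Δ_0) = 48
  1·σ_1 + 4·σ_2 + 1·σ_3 = 6(Δ_2 - Δ_1) = -24
Clamped end conditions give two more equations: 2h_0·σ_0 + h_0·σ_1 = 6(Δ_0 - p'(-1)) = -24 and h_2·σ_2 + 2h_2·σ_3 = 6(p'(2) - Δ_2) = 18.
Hence σ_0 = -114/5, σ_1 = 108/5, σ_2 = -78/5, σ_3 = 84/5.
On [1, 2], p(x) = 4 + 7/5·(x - 1) - 39/5·(x - 1)² + 27/5·(x - 1)³.
With (x - 1) = 2/3: p(5/3) = 46/15.

3.0667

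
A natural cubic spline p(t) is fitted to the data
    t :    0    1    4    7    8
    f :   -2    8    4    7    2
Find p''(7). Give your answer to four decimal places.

Let m_i = p''(x_i). Step sizes h_i = 1, 3, 3, 1; slopes of the chords Δ_i = (y_(i+1) - y_i)/h_i = 10, -4/3, 1, -5.
  1·m_0 + 8·m_1 + 3·m_2 = 6(Δ_1 - Δ_0) = -68
  3·m_1 + 12·m_2 + 3·m_3 = 6(Δ_2 - Δ_1) = 14
  3·m_2 + 8·m_3 + 1·m_4 = 6(Δ_3 - Δ_2) = -36
Natural end conditions: m_0 = m_4 = 0.
Forward elimination and back-substitution give m_0 = 0, m_1 = -137/13, m_2 = 212/39, m_3 = -85/13, m_4 = 0.

-6.5385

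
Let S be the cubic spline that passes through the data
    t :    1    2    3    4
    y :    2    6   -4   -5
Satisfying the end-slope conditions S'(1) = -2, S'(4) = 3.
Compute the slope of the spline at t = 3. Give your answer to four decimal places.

Let M_i = S''(x_i). Step sizes h_i = 1, 1, 1; slopes of the chords Δ_i = (y_(i+1) - y_i)/h_i = 4, -10, -1.
  1·M_0 + 4·M_1 + 1·M_2 = 6(Δ_1 - Δ_0) = -84
  1·M_1 + 4·M_2 + 1·M_3 = 6(Δ_2 - Δ_1) = 54
Clamped end conditions give two more equations: 2h_0·M_0 + h_0·M_1 = 6(Δ_0 - S'(1)) = 36 and h_2·M_2 + 2h_2·M_3 = 6(S'(4) - Δ_2) = 24.
Solving the tridiagonal system: M_0 = 536/15, M_1 = -532/15, M_2 = 332/15, M_3 = 14/15.
On [3, 4], S'(t) = b_2 + 2c_2·(t - 3) + 3d_2·(t - 3)² with b_2 = Δ_2 - h_2(2M_2 + M_3)/6 = -128/15, c_2 = M_2/2 = 166/15, d_2 = (M_3 - M_2)/(6h_2) = -53/15. So S'(3) = -128/15.

-8.5333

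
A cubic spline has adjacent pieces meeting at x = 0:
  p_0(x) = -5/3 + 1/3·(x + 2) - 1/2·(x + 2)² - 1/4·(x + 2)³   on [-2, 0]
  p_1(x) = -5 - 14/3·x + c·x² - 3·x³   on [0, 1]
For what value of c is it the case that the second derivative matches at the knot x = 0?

-2

p_0''(x) = -1 - 3/2·(x + 2), so p_0''(0) = -4. On the right, p_1''(0) = 2c, so c = -2.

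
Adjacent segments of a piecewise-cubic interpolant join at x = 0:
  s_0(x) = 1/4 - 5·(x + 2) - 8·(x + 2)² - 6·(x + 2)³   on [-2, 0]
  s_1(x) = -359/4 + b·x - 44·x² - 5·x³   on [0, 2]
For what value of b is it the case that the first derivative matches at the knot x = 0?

-109

s_0'(x) = -5 - 16·(x + 2) - 18·(x + 2)², so s_0'(0) = -109. On the right, s_1'(0) = b, so b = -109.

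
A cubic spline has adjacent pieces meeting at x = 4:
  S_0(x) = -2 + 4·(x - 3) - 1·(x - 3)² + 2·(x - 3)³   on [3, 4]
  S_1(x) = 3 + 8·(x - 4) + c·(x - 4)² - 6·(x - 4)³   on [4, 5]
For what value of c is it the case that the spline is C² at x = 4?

S_0''(x) = -2 + 12·(x - 3), so S_0''(4) = 10. On the right, S_1''(4) = 2c, so c = 5.

5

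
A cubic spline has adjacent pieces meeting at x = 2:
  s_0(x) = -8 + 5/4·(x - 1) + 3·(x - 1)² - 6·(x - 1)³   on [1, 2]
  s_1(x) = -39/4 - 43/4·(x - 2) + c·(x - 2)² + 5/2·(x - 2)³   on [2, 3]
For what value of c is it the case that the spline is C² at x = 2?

s_0''(x) = 6 - 36·(x - 1), so s_0''(2) = -30. On the right, s_1''(2) = 2c, so c = -15.

-15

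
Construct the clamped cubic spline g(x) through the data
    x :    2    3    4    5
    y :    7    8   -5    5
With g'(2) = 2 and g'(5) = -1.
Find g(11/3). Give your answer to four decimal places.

Let σ_i = g''(x_i). Step sizes h_i = 1, 1, 1; slopes of the chords Δ_i = (y_(i+1) - y_i)/h_i = 1, -13, 10.
  1·σ_0 + 4·σ_1 + 1·σ_2 = 6(Δ_1 - Δ_0) = -84
  1·σ_1 + 4·σ_2 + 1·σ_3 = 6(Δ_2 - Δ_1) = 138
Clamped end conditions give two more equations: 2h_0·σ_0 + h_0·σ_1 = 6(Δ_0 - g'(2)) = -6 and h_2·σ_2 + 2h_2·σ_3 = 6(g'(5) - Δ_2) = -66.
Forward elimination and back-substitution give σ_0 = 86/5, σ_1 = -202/5, σ_2 = 302/5, σ_3 = -316/5.
On [3, 4], g(x) = 8 - 48/5·(x - 3) - 101/5·(x - 3)² + 84/5·(x - 3)³.
With (x - 3) = 2/3: g(11/3) = -12/5.

-2.4000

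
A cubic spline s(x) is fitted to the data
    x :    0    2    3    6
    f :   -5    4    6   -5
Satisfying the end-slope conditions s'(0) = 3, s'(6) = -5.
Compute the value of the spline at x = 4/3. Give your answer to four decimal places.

Write M_i for s''(x_i). With h_i = 2, 1, 3 and divided differences Δ_i = 9/2, 2, -11/3, the continuity of s' gives the tridiagonal system
  2·M_0 + 6·M_1 + 1·M_2 = 6(Δ_1 - Δ_0) = -15
  1·M_1 + 8·M_2 + 3·M_3 = 6(Δ_2 - Δ_1) = -34
Clamped end conditions give two more equations: 2h_0·M_0 + h_0·M_1 = 6(Δ_0 - s'(0)) = 9 and h_2·M_2 + 2h_2·M_3 = 6(s'(6) - Δ_2) = -8.
Solving the tridiagonal system: M_0 = 53/14, M_1 = -43/14, M_2 = -29/7, M_3 = 31/42.
On [0, 2], s(x) = -5 + 3·x + 53/28·x² - 4/7·x³.
With x = 4/3: s(4/3) = 191/189.

1.0106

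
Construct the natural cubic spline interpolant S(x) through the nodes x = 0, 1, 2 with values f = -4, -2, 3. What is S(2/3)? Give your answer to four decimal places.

-2.9444

Let M_i = S''(x_i). Step sizes h_i = 1, 1; slopes of the chords Δ_i = (y_(i+1) - y_i)/h_i = 2, 5.
  1·M_0 + 4·M_1 + 1·M_2 = 6(Δ_1 - Δ_0) = 18
Natural end conditions: M_0 = M_2 = 0.
Forward elimination and back-substitution give M_0 = 0, M_1 = 9/2, M_2 = 0.
On [0, 1], S(x) = -4 + 5/4·x + 0·x² + 3/4·x³.
With x = 2/3: S(2/3) = -53/18.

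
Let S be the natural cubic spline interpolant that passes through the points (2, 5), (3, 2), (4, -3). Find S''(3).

-3

Let m_i = S''(x_i). Step sizes h_i = 1, 1; slopes of the chords Δ_i = (y_(i+1) - y_i)/h_i = -3, -5.
  1·m_0 + 4·m_1 + 1·m_2 = 6(Δ_1 - Δ_0) = -12
Natural end conditions: m_0 = m_2 = 0.
Hence m_0 = 0, m_1 = -3, m_2 = 0.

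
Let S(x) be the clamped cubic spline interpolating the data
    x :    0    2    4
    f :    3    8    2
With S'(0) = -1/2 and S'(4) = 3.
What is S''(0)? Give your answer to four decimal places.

9.5000

Write M_i for S''(x_i). With h_i = 2, 2 and divided differences Δ_i = 5/2, -3, the continuity of S' gives the tridiagonal system
  2·M_0 + 8·M_1 + 2·M_2 = 6(Δ_1 - Δ_0) = -33
Clamped end conditions give two more equations: 2h_0·M_0 + h_0·M_1 = 6(Δ_0 - S'(0)) = 18 and h_1·M_1 + 2h_1·M_2 = 6(S'(4) - Δ_1) = 36.
Hence M_0 = 19/2, M_1 = -10, M_2 = 14.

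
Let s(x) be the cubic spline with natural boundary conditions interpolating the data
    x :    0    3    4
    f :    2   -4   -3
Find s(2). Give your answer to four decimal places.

Put M_i = s'' at the i-th knot. Here h = (3, 1) and Δ = (-2, 1), so the interior equations h_(i-1)·M_(i-1) + 2(h_(i-1)+h_i)·M_i + h_i·M_(i+1) = 6(Δ_i − Δ_(i-1)) read
  3·M_0 + 8·M_1 + 1·M_2 = 6(Δ_1 - Δ_0) = 18
Natural end conditions: M_0 = M_2 = 0.
Solving: M_0 = 0, M_1 = 9/4, M_2 = 0.
On [0, 3], s(x) = 2 - 25/8·x + 0·x² + 1/8·x³.
With x = 2: s(2) = -13/4.

-3.2500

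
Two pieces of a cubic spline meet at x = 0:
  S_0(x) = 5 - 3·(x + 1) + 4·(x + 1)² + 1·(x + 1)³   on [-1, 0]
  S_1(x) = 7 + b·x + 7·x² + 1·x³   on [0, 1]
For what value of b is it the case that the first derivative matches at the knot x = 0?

S_0'(x) = -3 + 8·(x + 1) + 3·(x + 1)², so S_0'(0) = 8. On the right, S_1'(0) = b, so b = 8.

8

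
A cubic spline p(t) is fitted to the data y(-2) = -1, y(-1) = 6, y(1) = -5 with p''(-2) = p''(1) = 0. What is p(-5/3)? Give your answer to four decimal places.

Write m_i for p''(x_i). With h_i = 1, 2 and divided differences Δ_i = 7, -11/2, the continuity of p' gives the tridiagonal system
  1·m_0 + 6·m_1 + 2·m_2 = 6(Δ_1 - Δ_0) = -75
Natural end conditions: m_0 = m_2 = 0.
Hence m_0 = 0, m_1 = -25/2, m_2 = 0.
On [-2, -1], p(t) = -1 + 109/12·(t + 2) + 0·(t + 2)² - 25/12·(t + 2)³.
With (t + 2) = 1/3: p(-5/3) = 158/81.

1.9506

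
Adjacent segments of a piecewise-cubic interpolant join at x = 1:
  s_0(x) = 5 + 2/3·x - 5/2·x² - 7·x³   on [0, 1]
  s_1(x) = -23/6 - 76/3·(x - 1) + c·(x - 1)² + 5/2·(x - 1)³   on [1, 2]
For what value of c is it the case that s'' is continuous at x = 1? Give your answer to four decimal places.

-23.5000

s_0''(x) = -5 - 42·x, so s_0''(1) = -47. On the right, s_1''(1) = 2c, so c = -47/2.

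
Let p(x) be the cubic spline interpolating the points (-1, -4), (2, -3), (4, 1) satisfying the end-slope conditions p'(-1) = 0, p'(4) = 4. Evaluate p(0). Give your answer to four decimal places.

-3.9185

Put M_i = p'' at the i-th knot. Here h = (3, 2) and Δ = (1/3, 2), so the interior equations h_(i-1)·M_(i-1) + 2(h_(i-1)+h_i)·M_i + h_i·M_(i+1) = 6(Δ_i − Δ_(i-1)) read
  3·M_0 + 10·M_1 + 2·M_2 = 6(Δ_1 - Δ_0) = 10
Clamped end conditions give two more equations: 2h_0·M_0 + h_0·M_1 = 6(Δ_0 - p'(-1)) = 2 and h_1·M_1 + 2h_1·M_2 = 6(p'(4) - Δ_1) = 12.
Solving: M_0 = 2/15, M_1 = 2/5, M_2 = 14/5.
On [-1, 2], p(x) = -4 + 0·(x + 1) + 1/15·(x + 1)² + 2/135·(x + 1)³.
With (x + 1) = 1: p(0) = -529/135.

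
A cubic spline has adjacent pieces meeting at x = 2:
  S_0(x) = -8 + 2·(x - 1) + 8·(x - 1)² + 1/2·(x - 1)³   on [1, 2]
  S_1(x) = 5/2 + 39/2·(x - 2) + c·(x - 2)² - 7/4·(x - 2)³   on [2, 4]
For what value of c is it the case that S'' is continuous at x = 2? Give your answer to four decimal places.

S_0''(x) = 16 + 3·(x - 1), so S_0''(2) = 19. On the right, S_1''(2) = 2c, so c = 19/2.

9.5000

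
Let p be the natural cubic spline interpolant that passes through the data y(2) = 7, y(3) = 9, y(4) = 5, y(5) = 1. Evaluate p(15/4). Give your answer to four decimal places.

6.2438

Write σ_i for p''(x_i). With h_i = 1, 1, 1 and divided differences Δ_i = 2, -4, -4, the continuity of p' gives the tridiagonal system
  1·σ_0 + 4·σ_1 + 1·σ_2 = 6(Δ_1 - Δ_0) = -36
  1·σ_1 + 4·σ_2 + 1·σ_3 = 6(Δ_2 - Δ_1) = 0
Natural end conditions: σ_0 = σ_3 = 0.
Hence σ_0 = 0, σ_1 = -48/5, σ_2 = 12/5, σ_3 = 0.
On [3, 4], p(t) = 9 - 6/5·(t - 3) - 24/5·(t - 3)² + 2·(t - 3)³.
With (t - 3) = 3/4: p(15/4) = 999/160.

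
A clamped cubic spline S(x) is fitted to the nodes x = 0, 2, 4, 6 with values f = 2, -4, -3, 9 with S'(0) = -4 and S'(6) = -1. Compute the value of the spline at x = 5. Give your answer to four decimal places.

Let M_i = S''(x_i). Step sizes h_i = 2, 2, 2; slopes of the chords Δ_i = (y_(i+1) - y_i)/h_i = -3, 1/2, 6.
  2·M_0 + 8·M_1 + 2·M_2 = 6(Δ_1 - Δ_0) = 21
  2·M_1 + 8·M_2 + 2·M_3 = 6(Δ_2 - Δ_1) = 33
Clamped end conditions give two more equations: 2h_0·M_0 + h_0·M_1 = 6(Δ_0 - S'(0)) = 6 and h_2·M_2 + 2h_2·M_3 = 6(S'(6) - Δ_2) = -42.
Forward elimination and back-substitution give M_0 = 13/10, M_1 = 2/5, M_2 = 38/5, M_3 = -143/10.
On [4, 6], S(x) = -3 + 57/10·(x - 4) + 19/5·(x - 4)² - 73/40·(x - 4)³.
With (x - 4) = 1: S(5) = 187/40.

4.6750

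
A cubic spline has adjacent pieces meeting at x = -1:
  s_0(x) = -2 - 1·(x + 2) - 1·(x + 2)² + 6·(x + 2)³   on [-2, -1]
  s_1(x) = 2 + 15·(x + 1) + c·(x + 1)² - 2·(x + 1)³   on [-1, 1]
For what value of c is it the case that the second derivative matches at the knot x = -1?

17

s_0''(x) = -2 + 36·(x + 2), so s_0''(-1) = 34. On the right, s_1''(-1) = 2c, so c = 17.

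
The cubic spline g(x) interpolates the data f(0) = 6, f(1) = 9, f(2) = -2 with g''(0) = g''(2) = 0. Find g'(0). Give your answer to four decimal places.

Write M_i for g''(x_i). With h_i = 1, 1 and divided differences Δ_i = 3, -11, the continuity of g' gives the tridiagonal system
  1·M_0 + 4·M_1 + 1·M_2 = 6(Δ_1 - Δ_0) = -84
Natural end conditions: M_0 = M_2 = 0.
Solving: M_0 = 0, M_1 = -21, M_2 = 0.
On [0, 1], g'(x) = b_0 + 2c_0·x + 3d_0·x² with b_0 = Δ_0 - h_0(2M_0 + M_1)/6 = 13/2, c_0 = M_0/2 = 0, d_0 = (M_1 - M_0)/(6h_0) = -7/2. So g'(0) = 13/2.

6.5000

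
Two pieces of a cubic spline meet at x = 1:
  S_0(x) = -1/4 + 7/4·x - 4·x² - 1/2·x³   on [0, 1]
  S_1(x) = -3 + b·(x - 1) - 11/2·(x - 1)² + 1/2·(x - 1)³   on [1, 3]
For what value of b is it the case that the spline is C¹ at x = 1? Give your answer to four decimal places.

S_0'(x) = 7/4 - 8·x - 3/2·x², so S_0'(1) = -31/4. On the right, S_1'(1) = b, so b = -31/4.

-7.7500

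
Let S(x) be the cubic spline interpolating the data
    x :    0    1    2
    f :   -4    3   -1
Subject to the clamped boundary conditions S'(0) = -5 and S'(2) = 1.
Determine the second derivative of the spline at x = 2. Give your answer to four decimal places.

With σ_i denoting the second derivative at x_i, h_i = 1, 1, and Δ_i = (y_(i+1) − y_i)/h_i = 7, -4:
  1·σ_0 + 4·σ_1 + 1·σ_2 = 6(Δ_1 - Δ_0) = -66
Clamped end conditions give two more equations: 2h_0·σ_0 + h_0·σ_1 = 6(Δ_0 - S'(0)) = 72 and h_1·σ_1 + 2h_1·σ_2 = 6(S'(2) - Δ_1) = 30.
Solving: σ_0 = 111/2, σ_1 = -39, σ_2 = 69/2.

34.5000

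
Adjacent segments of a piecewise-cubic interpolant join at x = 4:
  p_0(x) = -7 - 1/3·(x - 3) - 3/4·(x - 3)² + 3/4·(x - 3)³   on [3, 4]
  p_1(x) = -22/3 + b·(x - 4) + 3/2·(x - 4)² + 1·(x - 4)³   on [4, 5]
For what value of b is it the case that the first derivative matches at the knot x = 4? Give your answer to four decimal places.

0.4167

p_0'(x) = -1/3 - 3/2·(x - 3) + 9/4·(x - 3)², so p_0'(4) = 5/12. On the right, p_1'(4) = b, so b = 5/12.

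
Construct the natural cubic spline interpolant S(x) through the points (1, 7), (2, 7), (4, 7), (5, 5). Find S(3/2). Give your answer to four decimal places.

Put σ_i = S'' at the i-th knot. Here h = (1, 2, 1) and Δ = (0, 0, -2), so the interior equations h_(i-1)·σ_(i-1) + 2(h_(i-1)+h_i)·σ_i + h_i·σ_(i+1) = 6(Δ_i − Δ_(i-1)) read
  1·σ_0 + 6·σ_1 + 2·σ_2 = 6(Δ_1 - Δ_0) = 0
  2·σ_1 + 6·σ_2 + 1·σ_3 = 6(Δ_2 - Δ_1) = -12
Natural end conditions: σ_0 = σ_3 = 0.
Hence σ_0 = 0, σ_1 = 3/4, σ_2 = -9/4, σ_3 = 0.
On [1, 2], S(x) = 7 - 1/8·(x - 1) + 0·(x - 1)² + 1/8·(x - 1)³.
With (x - 1) = 1/2: S(3/2) = 445/64.

6.9531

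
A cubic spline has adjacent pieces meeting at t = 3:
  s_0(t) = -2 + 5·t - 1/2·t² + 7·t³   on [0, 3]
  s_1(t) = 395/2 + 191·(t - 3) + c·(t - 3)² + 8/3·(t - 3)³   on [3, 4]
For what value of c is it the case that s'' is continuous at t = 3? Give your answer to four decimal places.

62.5000

s_0''(t) = -1 + 42·t, so s_0''(3) = 125. On the right, s_1''(3) = 2c, so c = 125/2.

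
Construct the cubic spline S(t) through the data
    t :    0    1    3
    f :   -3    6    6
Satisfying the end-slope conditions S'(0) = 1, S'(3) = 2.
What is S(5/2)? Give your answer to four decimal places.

6.2188

Write σ_i for S''(x_i). With h_i = 1, 2 and divided differences Δ_i = 9, 0, the continuity of S' gives the tridiagonal system
  1·σ_0 + 6·σ_1 + 2·σ_2 = 6(Δ_1 - Δ_0) = -54
Clamped end conditions give two more equations: 2h_0·σ_0 + h_0·σ_1 = 6(Δ_0 - S'(0)) = 48 and h_1·σ_1 + 2h_1·σ_2 = 6(S'(3) - Δ_1) = 12.
Forward elimination and back-substitution give σ_0 = 100/3, σ_1 = -56/3, σ_2 = 37/3.
On [1, 3], S(t) = 6 + 25/3·(t - 1) - 28/3·(t - 1)² + 31/12·(t - 1)³.
With (t - 1) = 3/2: S(5/2) = 199/32.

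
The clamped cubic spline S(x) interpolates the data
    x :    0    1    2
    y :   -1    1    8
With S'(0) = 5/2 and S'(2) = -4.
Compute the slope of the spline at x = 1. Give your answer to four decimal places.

7.1250

Put M_i = S'' at the i-th knot. Here h = (1, 1) and Δ = (2, 7), so the interior equations h_(i-1)·M_(i-1) + 2(h_(i-1)+h_i)·M_i + h_i·M_(i+1) = 6(Δ_i − Δ_(i-1)) read
  1·M_0 + 4·M_1 + 1·M_2 = 6(Δ_1 - Δ_0) = 30
Clamped end conditions give two more equations: 2h_0·M_0 + h_0·M_1 = 6(Δ_0 - S'(0)) = -3 and h_1·M_1 + 2h_1·M_2 = 6(S'(2) - Δ_1) = -66.
Forward elimination and back-substitution give M_0 = -49/4, M_1 = 43/2, M_2 = -175/4.
On [1, 2], S'(x) = b_1 + 2c_1·(x - 1) + 3d_1·(x - 1)² with b_1 = Δ_1 - h_1(2M_1 + M_2)/6 = 57/8, c_1 = M_1/2 = 43/4, d_1 = (M_2 - M_1)/(6h_1) = -87/8. So S'(1) = 57/8.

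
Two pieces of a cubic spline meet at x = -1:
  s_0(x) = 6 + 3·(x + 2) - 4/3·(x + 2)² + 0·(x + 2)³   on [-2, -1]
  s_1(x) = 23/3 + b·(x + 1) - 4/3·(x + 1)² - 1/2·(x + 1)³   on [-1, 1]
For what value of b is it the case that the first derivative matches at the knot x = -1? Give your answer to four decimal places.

s_0'(x) = 3 - 8/3·(x + 2) + 0·(x + 2)², so s_0'(-1) = 1/3. On the right, s_1'(-1) = b, so b = 1/3.

0.3333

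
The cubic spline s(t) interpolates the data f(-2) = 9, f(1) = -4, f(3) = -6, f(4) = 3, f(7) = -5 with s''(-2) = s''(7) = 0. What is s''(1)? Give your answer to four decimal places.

-0.3653

Put M_i = s'' at the i-th knot. Here h = (3, 2, 1, 3) and Δ = (-13/3, -1, 9, -8/3), so the interior equations h_(i-1)·M_(i-1) + 2(h_(i-1)+h_i)·M_i + h_i·M_(i+1) = 6(Δ_i − Δ_(i-1)) read
  3·M_0 + 10·M_1 + 2·M_2 = 6(Δ_1 - Δ_0) = 20
  2·M_1 + 6·M_2 + 1·M_3 = 6(Δ_2 - Δ_1) = 60
  1·M_2 + 8·M_3 + 3·M_4 = 6(Δ_3 - Δ_2) = -70
Natural end conditions: M_0 = M_4 = 0.
Forward elimination and back-substitution give M_0 = 0, M_1 = -80/219, M_2 = 2590/219, M_3 = -2240/219, M_4 = 0.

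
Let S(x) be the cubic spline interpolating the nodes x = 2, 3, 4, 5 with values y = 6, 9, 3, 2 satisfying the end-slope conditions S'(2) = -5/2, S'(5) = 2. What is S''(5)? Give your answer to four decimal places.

2.6000

Put σ_i = S'' at the i-th knot. Here h = (1, 1, 1) and Δ = (3, -6, -1), so the interior equations h_(i-1)·σ_(i-1) + 2(h_(i-1)+h_i)·σ_i + h_i·σ_(i+1) = 6(Δ_i − Δ_(i-1)) read
  1·σ_0 + 4·σ_1 + 1·σ_2 = 6(Δ_1 - Δ_0) = -54
  1·σ_1 + 4·σ_2 + 1·σ_3 = 6(Δ_2 - Δ_1) = 30
Clamped end conditions give two more equations: 2h_0·σ_0 + h_0·σ_1 = 6(Δ_0 - S'(2)) = 33 and h_2·σ_2 + 2h_2·σ_3 = 6(S'(5) - Δ_2) = 18.
Solving the tridiagonal system: σ_0 = 142/5, σ_1 = -119/5, σ_2 = 64/5, σ_3 = 13/5.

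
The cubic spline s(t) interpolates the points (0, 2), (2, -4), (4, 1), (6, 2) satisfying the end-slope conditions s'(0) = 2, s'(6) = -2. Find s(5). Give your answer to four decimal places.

Put σ_i = s'' at the i-th knot. Here h = (2, 2, 2) and Δ = (-3, 5/2, 1/2), so the interior equations h_(i-1)·σ_(i-1) + 2(h_(i-1)+h_i)·σ_i + h_i·σ_(i+1) = 6(Δ_i − Δ_(i-1)) read
  2·σ_0 + 8·σ_1 + 2·σ_2 = 6(Δ_1 - Δ_0) = 33
  2·σ_1 + 8·σ_2 + 2·σ_3 = 6(Δ_2 - Δ_1) = -12
Clamped end conditions give two more equations: 2h_0·σ_0 + h_0·σ_1 = 6(Δ_0 - s'(0)) = -30 and h_2·σ_2 + 2h_2·σ_3 = 6(s'(6) - Δ_2) = -15.
Solving: σ_0 = -34/3, σ_1 = 23/3, σ_2 = -17/6, σ_3 = -7/3.
On [4, 6], s(t) = 1 + 19/6·(t - 4) - 17/12·(t - 4)² + 1/24·(t - 4)³.
With (t - 4) = 1: s(5) = 67/24.

2.7917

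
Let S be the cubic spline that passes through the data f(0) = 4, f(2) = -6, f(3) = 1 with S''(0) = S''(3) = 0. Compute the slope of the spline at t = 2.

3

Put M_i = S'' at the i-th knot. Here h = (2, 1) and Δ = (-5, 7), so the interior equations h_(i-1)·M_(i-1) + 2(h_(i-1)+h_i)·M_i + h_i·M_(i+1) = 6(Δ_i − Δ_(i-1)) read
  2·M_0 + 6·M_1 + 1·M_2 = 6(Δ_1 - Δ_0) = 72
Natural end conditions: M_0 = M_2 = 0.
Hence M_0 = 0, M_1 = 12, M_2 = 0.
On [2, 3], S'(t) = b_1 + 2c_1·(t - 2) + 3d_1·(t - 2)² with b_1 = Δ_1 - h_1(2M_1 + M_2)/6 = 3, c_1 = M_1/2 = 6, d_1 = (M_2 - M_1)/(6h_1) = -2. So S'(2) = 3.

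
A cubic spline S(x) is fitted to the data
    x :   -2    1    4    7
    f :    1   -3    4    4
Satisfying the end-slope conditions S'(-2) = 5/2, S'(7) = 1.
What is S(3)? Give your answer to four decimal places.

1.4296

Put M_i = S'' at the i-th knot. Here h = (3, 3, 3) and Δ = (-4/3, 7/3, 0), so the interior equations h_(i-1)·M_(i-1) + 2(h_(i-1)+h_i)·M_i + h_i·M_(i+1) = 6(Δ_i − Δ_(i-1)) read
  3·M_0 + 12·M_1 + 3·M_2 = 6(Δ_1 - Δ_0) = 22
  3·M_1 + 12·M_2 + 3·M_3 = 6(Δ_2 - Δ_1) = -14
Clamped end conditions give two more equations: 2h_0·M_0 + h_0·M_1 = 6(Δ_0 - S'(-2)) = -23 and h_2·M_2 + 2h_2·M_3 = 6(S'(7) - Δ_2) = 6.
Forward elimination and back-substitution give M_0 = -262/45, M_1 = 179/45, M_2 = -124/45, M_3 = 107/45.
On [1, 4], S(x) = -3 - 4/15·(x - 1) + 179/90·(x - 1)² - 101/270·(x - 1)³.
With (x - 1) = 2: S(3) = 193/135.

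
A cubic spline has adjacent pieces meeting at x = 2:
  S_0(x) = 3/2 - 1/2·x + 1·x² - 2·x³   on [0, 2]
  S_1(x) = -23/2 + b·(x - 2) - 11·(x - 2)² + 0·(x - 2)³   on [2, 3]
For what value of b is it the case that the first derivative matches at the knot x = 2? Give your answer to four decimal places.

-20.5000

S_0'(x) = -1/2 + 2·x - 6·x², so S_0'(2) = -41/2. On the right, S_1'(2) = b, so b = -41/2.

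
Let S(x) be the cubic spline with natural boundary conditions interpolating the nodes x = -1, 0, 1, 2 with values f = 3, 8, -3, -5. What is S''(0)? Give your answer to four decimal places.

With M_i denoting the second derivative at x_i, h_i = 1, 1, 1, and Δ_i = (y_(i+1) − y_i)/h_i = 5, -11, -2:
  1·M_0 + 4·M_1 + 1·M_2 = 6(Δ_1 - Δ_0) = -96
  1·M_1 + 4·M_2 + 1·M_3 = 6(Δ_2 - Δ_1) = 54
Natural end conditions: M_0 = M_3 = 0.
Hence M_0 = 0, M_1 = -146/5, M_2 = 104/5, M_3 = 0.

-29.2000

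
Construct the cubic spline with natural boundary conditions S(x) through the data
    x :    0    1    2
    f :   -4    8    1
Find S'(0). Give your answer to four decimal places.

With M_i denoting the second derivative at x_i, h_i = 1, 1, and Δ_i = (y_(i+1) − y_i)/h_i = 12, -7:
  1·M_0 + 4·M_1 + 1·M_2 = 6(Δ_1 - Δ_0) = -114
Natural end conditions: M_0 = M_2 = 0.
Solving the tridiagonal system: M_0 = 0, M_1 = -57/2, M_2 = 0.
On [0, 1], S'(x) = b_0 + 2c_0·x + 3d_0·x² with b_0 = Δ_0 - h_0(2M_0 + M_1)/6 = 67/4, c_0 = M_0/2 = 0, d_0 = (M_1 - M_0)/(6h_0) = -19/4. So S'(0) = 67/4.

16.7500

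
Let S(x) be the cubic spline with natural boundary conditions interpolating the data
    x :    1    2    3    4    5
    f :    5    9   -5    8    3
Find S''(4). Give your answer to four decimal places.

-42.4286

With σ_i denoting the second derivative at x_i, h_i = 1, 1, 1, 1, and Δ_i = (y_(i+1) − y_i)/h_i = 4, -14, 13, -5:
  1·σ_0 + 4·σ_1 + 1·σ_2 = 6(Δ_1 - Δ_0) = -108
  1·σ_1 + 4·σ_2 + 1·σ_3 = 6(Δ_2 - Δ_1) = 162
  1·σ_2 + 4·σ_3 + 1·σ_4 = 6(Δ_3 - Δ_2) = -108
Natural end conditions: σ_0 = σ_4 = 0.
Forward elimination and back-substitution give σ_0 = 0, σ_1 = -297/7, σ_2 = 432/7, σ_3 = -297/7, σ_4 = 0.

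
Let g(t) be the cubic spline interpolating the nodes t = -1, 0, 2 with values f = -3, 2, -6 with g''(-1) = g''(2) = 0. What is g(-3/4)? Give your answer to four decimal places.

Put σ_i = g'' at the i-th knot. Here h = (1, 2) and Δ = (5, -4), so the interior equations h_(i-1)·σ_(i-1) + 2(h_(i-1)+h_i)·σ_i + h_i·σ_(i+1) = 6(Δ_i − Δ_(i-1)) read
  1·σ_0 + 6·σ_1 + 2·σ_2 = 6(Δ_1 - Δ_0) = -54
Natural end conditions: σ_0 = σ_2 = 0.
Hence σ_0 = 0, σ_1 = -9, σ_2 = 0.
On [-1, 0], g(t) = -3 + 13/2·(t + 1) + 0·(t + 1)² - 3/2·(t + 1)³.
With (t + 1) = 1/4: g(-3/4) = -179/128.

-1.3984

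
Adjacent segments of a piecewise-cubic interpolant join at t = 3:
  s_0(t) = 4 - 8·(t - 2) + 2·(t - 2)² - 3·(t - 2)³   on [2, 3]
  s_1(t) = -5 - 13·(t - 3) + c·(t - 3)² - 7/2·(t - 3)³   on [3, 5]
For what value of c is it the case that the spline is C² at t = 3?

s_0''(t) = 4 - 18·(t - 2), so s_0''(3) = -14. On the right, s_1''(3) = 2c, so c = -7.

-7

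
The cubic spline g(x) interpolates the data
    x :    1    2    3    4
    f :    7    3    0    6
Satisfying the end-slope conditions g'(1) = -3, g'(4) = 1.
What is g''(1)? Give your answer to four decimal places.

-1.3333

Let M_i = g''(x_i). Step sizes h_i = 1, 1, 1; slopes of the chords Δ_i = (y_(i+1) - y_i)/h_i = -4, -3, 6.
  1·M_0 + 4·M_1 + 1·M_2 = 6(Δ_1 - Δ_0) = 6
  1·M_1 + 4·M_2 + 1·M_3 = 6(Δ_2 - Δ_1) = 54
Clamped end conditions give two more equations: 2h_0·M_0 + h_0·M_1 = 6(Δ_0 - g'(1)) = -6 and h_2·M_2 + 2h_2·M_3 = 6(g'(4) - Δ_2) = -30.
Solving the tridiagonal system: M_0 = -4/3, M_1 = -10/3, M_2 = 62/3, M_3 = -76/3.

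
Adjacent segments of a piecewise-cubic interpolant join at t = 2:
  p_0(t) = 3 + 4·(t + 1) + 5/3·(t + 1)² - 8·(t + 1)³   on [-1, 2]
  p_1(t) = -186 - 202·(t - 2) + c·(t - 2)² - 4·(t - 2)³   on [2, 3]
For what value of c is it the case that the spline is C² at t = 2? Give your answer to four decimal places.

-70.3333

p_0''(t) = 10/3 - 48·(t + 1), so p_0''(2) = -422/3. On the right, p_1''(2) = 2c, so c = -211/3.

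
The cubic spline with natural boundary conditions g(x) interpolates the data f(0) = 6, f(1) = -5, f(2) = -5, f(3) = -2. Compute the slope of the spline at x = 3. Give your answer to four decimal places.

3.0667

With M_i denoting the second derivative at x_i, h_i = 1, 1, 1, and Δ_i = (y_(i+1) − y_i)/h_i = -11, 0, 3:
  1·M_0 + 4·M_1 + 1·M_2 = 6(Δ_1 - Δ_0) = 66
  1·M_1 + 4·M_2 + 1·M_3 = 6(Δ_2 - Δ_1) = 18
Natural end conditions: M_0 = M_3 = 0.
Hence M_0 = 0, M_1 = 82/5, M_2 = 2/5, M_3 = 0.
On [2, 3], g'(x) = b_2 + 2c_2·(x - 2) + 3d_2·(x - 2)² with b_2 = Δ_2 - h_2(2M_2 + M_3)/6 = 43/15, c_2 = M_2/2 = 1/5, d_2 = (M_3 - M_2)/(6h_2) = -1/15. So g'(3) = 46/15.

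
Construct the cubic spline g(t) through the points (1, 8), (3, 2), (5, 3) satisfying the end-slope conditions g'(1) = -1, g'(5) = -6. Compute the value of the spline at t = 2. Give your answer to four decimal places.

4.7813

With M_i denoting the second derivative at x_i, h_i = 2, 2, and Δ_i = (y_(i+1) − y_i)/h_i = -3, 1/2:
  2·M_0 + 8·M_1 + 2·M_2 = 6(Δ_1 - Δ_0) = 21
Clamped end conditions give two more equations: 2h_0·M_0 + h_0·M_1 = 6(Δ_0 - g'(1)) = -12 and h_1·M_1 + 2h_1·M_2 = 6(g'(5) - Δ_1) = -39.
Forward elimination and back-substitution give M_0 = -55/8, M_1 = 31/4, M_2 = -109/8.
On [1, 3], g(t) = 8 - 1·(t - 1) - 55/16·(t - 1)² + 39/32·(t - 1)³.
With (t - 1) = 1: g(2) = 153/32.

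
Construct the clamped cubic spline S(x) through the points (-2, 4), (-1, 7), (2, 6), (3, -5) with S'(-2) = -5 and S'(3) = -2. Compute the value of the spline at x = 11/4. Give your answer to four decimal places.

Let σ_i = S''(x_i). Step sizes h_i = 1, 3, 1; slopes of the chords Δ_i = (y_(i+1) - y_i)/h_i = 3, -1/3, -11.
  1·σ_0 + 8·σ_1 + 3·σ_2 = 6(Δ_1 - Δ_0) = -20
  3·σ_1 + 8·σ_2 + 1·σ_3 = 6(Δ_2 - Δ_1) = -64
Clamped end conditions give two more equations: 2h_0·σ_0 + h_0·σ_1 = 6(Δ_0 - S'(-2)) = 48 and h_2·σ_2 + 2h_2·σ_3 = 6(S'(3) - Δ_2) = 54.
Solving the tridiagonal system: σ_0 = 1550/63, σ_1 = -76/63, σ_2 = -734/63, σ_3 = 2068/63.
On [2, 3], S(x) = 6 - 793/63·(x - 2) - 367/63·(x - 2)² + 467/63·(x - 2)³.
With (x - 2) = 3/4: S(11/4) = -4825/1344.

-3.5900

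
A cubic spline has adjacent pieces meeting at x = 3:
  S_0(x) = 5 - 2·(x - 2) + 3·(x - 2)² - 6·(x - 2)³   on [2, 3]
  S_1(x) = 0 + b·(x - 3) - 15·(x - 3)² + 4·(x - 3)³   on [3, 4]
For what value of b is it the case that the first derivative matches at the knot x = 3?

-14

S_0'(x) = -2 + 6·(x - 2) - 18·(x - 2)², so S_0'(3) = -14. On the right, S_1'(3) = b, so b = -14.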